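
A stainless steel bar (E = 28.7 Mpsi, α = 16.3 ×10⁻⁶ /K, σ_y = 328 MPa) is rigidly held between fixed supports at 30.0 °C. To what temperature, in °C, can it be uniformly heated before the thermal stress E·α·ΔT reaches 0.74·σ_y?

E = 28.7 Mpsi = 197.9 GPa.
E·α·ΔT = 242.7 MPa ⇒ ΔT = 242.7 / (197.9×10³ × 16.3×10⁻⁶) = 75.25 K.
T = 30.0 + 75.25 = 105.3 °C.

105 °C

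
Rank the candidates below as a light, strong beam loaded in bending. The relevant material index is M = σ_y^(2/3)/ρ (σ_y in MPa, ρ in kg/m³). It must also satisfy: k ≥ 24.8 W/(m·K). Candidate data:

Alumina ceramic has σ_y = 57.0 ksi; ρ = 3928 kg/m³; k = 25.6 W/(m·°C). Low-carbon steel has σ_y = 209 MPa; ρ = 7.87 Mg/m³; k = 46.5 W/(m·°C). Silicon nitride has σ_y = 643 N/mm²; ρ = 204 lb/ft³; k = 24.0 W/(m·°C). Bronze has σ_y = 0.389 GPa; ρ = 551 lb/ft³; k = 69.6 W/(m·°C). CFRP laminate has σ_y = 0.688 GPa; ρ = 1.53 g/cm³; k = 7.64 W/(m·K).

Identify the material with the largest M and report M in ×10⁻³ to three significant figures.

Screen on constraints: k ≥ 24.8 W/(m·K). Survivors: alumina ceramic, low-carbon steel, bronze.
Convert each candidate to consistent units, then evaluate M:
  alumina ceramic: σ_y = 393.0 MPa, ρ = 3928 kg/m³
  low-carbon steel: σ_y = 209.0 MPa, ρ = 7870 kg/m³
  bronze: σ_y = 389.0 MPa, ρ = 8826 kg/m³
  alumina ceramic: M = 13.7×10⁻³
  bronze: M = 6.04×10⁻³
  low-carbon steel: M = 4.47×10⁻³
Alumina ceramic has the largest M.

alumina ceramic, M = 13.7×10⁻³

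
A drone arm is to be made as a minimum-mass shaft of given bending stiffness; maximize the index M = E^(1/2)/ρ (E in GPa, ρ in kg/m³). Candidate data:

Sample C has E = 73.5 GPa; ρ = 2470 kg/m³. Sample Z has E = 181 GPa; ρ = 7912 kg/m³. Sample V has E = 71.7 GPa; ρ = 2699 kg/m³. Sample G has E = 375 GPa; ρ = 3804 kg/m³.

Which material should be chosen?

sample G

Per-candidate index values:
  sample G: M = 5.09×10⁻³
  sample C: M = 3.47×10⁻³
  sample V: M = 3.14×10⁻³
  sample Z: M = 1.70×10⁻³
Sample G ranks first.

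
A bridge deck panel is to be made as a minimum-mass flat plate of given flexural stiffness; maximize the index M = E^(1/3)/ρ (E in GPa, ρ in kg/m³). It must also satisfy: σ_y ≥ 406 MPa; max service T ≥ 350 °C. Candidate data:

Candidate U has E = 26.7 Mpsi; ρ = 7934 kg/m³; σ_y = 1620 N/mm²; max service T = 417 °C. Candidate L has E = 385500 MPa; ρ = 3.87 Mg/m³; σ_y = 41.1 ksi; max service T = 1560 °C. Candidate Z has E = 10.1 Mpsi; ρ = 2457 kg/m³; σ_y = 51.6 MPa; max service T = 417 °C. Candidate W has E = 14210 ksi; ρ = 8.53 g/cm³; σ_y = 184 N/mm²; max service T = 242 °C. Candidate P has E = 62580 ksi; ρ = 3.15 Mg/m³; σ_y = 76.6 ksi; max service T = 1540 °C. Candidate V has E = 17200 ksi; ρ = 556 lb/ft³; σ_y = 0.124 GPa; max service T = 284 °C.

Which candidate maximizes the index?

candidate P

Screen on constraints: σ_y ≥ 406 MPa; max service T ≥ 350 °C. Survivors: candidate U, candidate P.
Normalizing units and computing the index:
  candidate U: E = 184.1 GPa, ρ = 7934 kg/m³
  candidate P: E = 431.5 GPa, ρ = 3150 kg/m³
  candidate P: M = 2.40×10⁻³
  candidate U: M = 0.717×10⁻³
Candidate P has the largest M.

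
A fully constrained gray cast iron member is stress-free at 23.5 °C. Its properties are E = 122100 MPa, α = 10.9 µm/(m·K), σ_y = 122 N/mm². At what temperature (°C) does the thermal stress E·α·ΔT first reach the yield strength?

E = 122100 MPa = 122.1 GPa.
σ_y = 122 N/mm² = 122.0 MPa.
E·α·ΔT = 122.0 MPa ⇒ ΔT = 122.0 / (122.1×10³ × 10.9×10⁻⁶) = 91.67 K.
T = 23.5 + 91.67 = 115.2 °C.

115 °C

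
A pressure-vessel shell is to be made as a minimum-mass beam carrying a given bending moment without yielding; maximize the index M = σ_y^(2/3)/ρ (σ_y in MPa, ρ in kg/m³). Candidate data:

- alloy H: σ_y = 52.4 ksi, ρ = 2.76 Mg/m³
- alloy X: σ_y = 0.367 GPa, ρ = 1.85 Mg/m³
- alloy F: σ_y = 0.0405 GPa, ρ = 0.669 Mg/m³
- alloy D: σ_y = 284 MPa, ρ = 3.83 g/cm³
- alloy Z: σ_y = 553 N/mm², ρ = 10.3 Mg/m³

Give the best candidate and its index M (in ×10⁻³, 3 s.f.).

In SI units:
  alloy H: σ_y = 361.3 MPa, ρ = 2760 kg/m³
  alloy X: σ_y = 367.0 MPa, ρ = 1850 kg/m³
  alloy F: σ_y = 40.50 MPa, ρ = 669.0 kg/m³
  alloy D: σ_y = 284.0 MPa, ρ = 3830 kg/m³
  alloy Z: σ_y = 553.0 MPa, ρ = 10300 kg/m³
  alloy X: M = 27.7×10⁻³
  alloy H: M = 18.4×10⁻³
  alloy F: M = 17.6×10⁻³
  alloy D: M = 11.3×10⁻³
  alloy Z: M = 6.54×10⁻³
Highest index: alloy X.

alloy X, M = 27.7×10⁻³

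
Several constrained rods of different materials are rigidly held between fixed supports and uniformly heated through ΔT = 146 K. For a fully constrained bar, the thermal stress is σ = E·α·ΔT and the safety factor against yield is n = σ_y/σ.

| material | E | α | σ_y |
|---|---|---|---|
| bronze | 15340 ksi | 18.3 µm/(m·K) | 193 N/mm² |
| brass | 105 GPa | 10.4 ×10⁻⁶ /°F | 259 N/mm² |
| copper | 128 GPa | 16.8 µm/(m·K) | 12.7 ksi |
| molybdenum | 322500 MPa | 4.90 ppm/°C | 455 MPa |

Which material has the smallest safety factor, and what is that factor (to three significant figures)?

copper, n = 0.279

Converting E to GPa, α to ×10⁻⁶/K, σ_y to MPa, then σ and n for each:
  bronze: E = 105.8, α = 18.3, σ_y = 193.0 → σ = 283 MPa, n = 0.683
  brass: E = 105.0, α = 18.7, σ_y = 259.0 → σ = 287 MPa, n = 0.903
  copper: E = 128.0, α = 16.8, σ_y = 87.56 → σ = 314 MPa, n = 0.279
  molybdenum: E = 322.5, α = 4.90, σ_y = 455.0 → σ = 231 MPa, n = 1.97
Copper has the lowest safety factor, n = 0.279.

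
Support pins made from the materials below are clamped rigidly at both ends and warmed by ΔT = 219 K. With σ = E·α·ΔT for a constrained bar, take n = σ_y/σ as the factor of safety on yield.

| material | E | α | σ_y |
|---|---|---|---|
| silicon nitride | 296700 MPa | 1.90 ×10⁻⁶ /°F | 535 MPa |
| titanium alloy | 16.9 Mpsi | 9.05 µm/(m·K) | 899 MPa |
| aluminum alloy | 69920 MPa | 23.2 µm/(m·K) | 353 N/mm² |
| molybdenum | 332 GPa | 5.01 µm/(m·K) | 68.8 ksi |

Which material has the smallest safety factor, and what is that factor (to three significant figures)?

Converting E to GPa, α to ×10⁻⁶/K, σ_y to MPa, then σ and n for each:
  silicon nitride: E = 296.7, α = 3.42, σ_y = 535.0 → σ = 222 MPa, n = 2.41
  titanium alloy: E = 116.5, α = 9.05, σ_y = 899.0 → σ = 231 MPa, n = 3.89
  aluminum alloy: E = 69.92, α = 23.2, σ_y = 353.0 → σ = 355 MPa, n = 0.994
  molybdenum: E = 332.0, α = 5.01, σ_y = 474.4 → σ = 364 MPa, n = 1.30
Smallest n: aluminum alloy with n = 0.994.

aluminum alloy, n = 0.994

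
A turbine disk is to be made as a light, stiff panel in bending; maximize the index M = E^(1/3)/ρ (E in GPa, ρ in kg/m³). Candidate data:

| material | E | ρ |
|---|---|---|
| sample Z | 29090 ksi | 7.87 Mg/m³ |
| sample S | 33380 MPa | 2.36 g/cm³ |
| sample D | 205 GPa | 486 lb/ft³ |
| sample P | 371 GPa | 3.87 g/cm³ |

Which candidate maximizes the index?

sample P

Normalizing units and computing the index:
  sample Z: E = 200.6 GPa, ρ = 7870 kg/m³
  sample S: E = 33.38 GPa, ρ = 2360 kg/m³
  sample D: E = 205.0 GPa, ρ = 7785 kg/m³
  sample P: E = 371.0 GPa, ρ = 3870 kg/m³
  sample P: M = 1.86×10⁻³
  sample S: M = 1.36×10⁻³
  sample D: M = 0.757×10⁻³
  sample Z: M = 0.744×10⁻³
Highest index: sample P.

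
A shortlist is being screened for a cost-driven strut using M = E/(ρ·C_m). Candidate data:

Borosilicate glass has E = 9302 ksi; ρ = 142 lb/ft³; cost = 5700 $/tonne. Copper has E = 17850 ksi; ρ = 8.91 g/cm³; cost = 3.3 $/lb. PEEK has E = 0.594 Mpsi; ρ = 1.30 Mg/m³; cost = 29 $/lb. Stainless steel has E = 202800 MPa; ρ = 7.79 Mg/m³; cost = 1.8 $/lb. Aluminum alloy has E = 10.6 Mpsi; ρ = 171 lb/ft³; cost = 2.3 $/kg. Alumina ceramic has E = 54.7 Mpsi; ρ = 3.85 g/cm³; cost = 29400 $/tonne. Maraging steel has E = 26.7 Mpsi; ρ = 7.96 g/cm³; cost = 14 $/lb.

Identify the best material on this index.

After converting to SI:
  borosilicate glass: E = 64.14 GPa, ρ = 2275 kg/m³, cost = 5.700 $/kg
  copper: E = 123.1 GPa, ρ = 8910 kg/m³, cost = 7.275 $/kg
  PEEK: E = 4.095 GPa, ρ = 1300 kg/m³, cost = 63.93 $/kg
  stainless steel: E = 202.8 GPa, ρ = 7790 kg/m³, cost = 3.968 $/kg
  aluminum alloy: E = 73.08 GPa, ρ = 2739 kg/m³, cost = 2.300 $/kg
  alumina ceramic: E = 377.1 GPa, ρ = 3850 kg/m³, cost = 29.40 $/kg
  maraging steel: E = 184.1 GPa, ρ = 7960 kg/m³, cost = 30.86 $/kg
  aluminum alloy: M = 11.6 MN·m per $
  stainless steel: M = 6.56 MN·m per $
  borosilicate glass: M = 4.95 MN·m per $
  alumina ceramic: M = 3.33 MN·m per $
  copper: M = 1.90 MN·m per $
  maraging steel: M = 0.749 MN·m per $
  PEEK: M = 0.0493 MN·m per $
The maximum is for aluminum alloy.

aluminum alloy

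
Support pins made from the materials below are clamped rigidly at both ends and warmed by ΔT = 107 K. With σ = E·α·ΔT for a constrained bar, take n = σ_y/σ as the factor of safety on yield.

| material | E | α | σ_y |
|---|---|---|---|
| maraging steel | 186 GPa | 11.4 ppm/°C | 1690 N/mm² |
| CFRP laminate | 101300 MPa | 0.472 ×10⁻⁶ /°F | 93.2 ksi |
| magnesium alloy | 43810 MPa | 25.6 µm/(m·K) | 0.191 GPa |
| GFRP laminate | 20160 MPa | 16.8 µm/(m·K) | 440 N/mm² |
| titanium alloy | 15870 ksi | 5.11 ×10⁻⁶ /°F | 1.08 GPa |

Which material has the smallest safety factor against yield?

magnesium alloy

Converting E to GPa, α to ×10⁻⁶/K, σ_y to MPa, then σ and n for each:
  maraging steel: E = 186.0, α = 11.4, σ_y = 1690 → σ = 227 MPa, n = 7.45
  CFRP laminate: E = 101.3, α = 0.850, σ_y = 642.6 → σ = 9.21 MPa, n = 69.8
  magnesium alloy: E = 43.81, α = 25.6, σ_y = 191.0 → σ = 120 MPa, n = 1.59
  GFRP laminate: E = 20.16, α = 16.8, σ_y = 440.0 → σ = 36.2 MPa, n = 12.1
  titanium alloy: E = 109.4, α = 9.20, σ_y = 1080 → σ = 108 MPa, n = 10.0
Magnesium alloy has the lowest safety factor, n = 1.59.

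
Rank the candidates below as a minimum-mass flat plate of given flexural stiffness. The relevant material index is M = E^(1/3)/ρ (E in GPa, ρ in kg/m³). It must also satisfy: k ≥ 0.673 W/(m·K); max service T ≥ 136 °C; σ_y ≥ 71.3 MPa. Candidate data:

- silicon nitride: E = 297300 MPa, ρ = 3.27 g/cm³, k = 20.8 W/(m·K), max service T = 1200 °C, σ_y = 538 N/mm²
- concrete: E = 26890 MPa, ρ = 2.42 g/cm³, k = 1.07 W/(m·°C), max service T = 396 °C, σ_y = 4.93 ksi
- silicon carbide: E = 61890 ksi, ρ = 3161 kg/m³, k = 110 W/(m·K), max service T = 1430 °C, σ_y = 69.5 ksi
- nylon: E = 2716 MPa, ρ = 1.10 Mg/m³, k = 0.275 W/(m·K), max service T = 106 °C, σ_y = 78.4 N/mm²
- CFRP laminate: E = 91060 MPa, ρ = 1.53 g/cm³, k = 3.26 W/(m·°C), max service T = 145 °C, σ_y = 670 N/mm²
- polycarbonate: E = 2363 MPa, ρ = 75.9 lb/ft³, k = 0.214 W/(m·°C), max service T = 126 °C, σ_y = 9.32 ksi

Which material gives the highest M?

Screen on constraints: k ≥ 0.673 W/(m·K); max service T ≥ 136 °C; σ_y ≥ 71.3 MPa. Survivors: silicon nitride, silicon carbide, CFRP laminate.
Putting every candidate on a common basis:
  silicon nitride: E = 297.3 GPa, ρ = 3270 kg/m³
  silicon carbide: E = 426.7 GPa, ρ = 3161 kg/m³
  CFRP laminate: E = 91.06 GPa, ρ = 1530 kg/m³
  CFRP laminate: M = 2.94×10⁻³
  silicon carbide: M = 2.38×10⁻³
  silicon nitride: M = 2.04×10⁻³
The maximum is for CFRP laminate.

CFRP laminate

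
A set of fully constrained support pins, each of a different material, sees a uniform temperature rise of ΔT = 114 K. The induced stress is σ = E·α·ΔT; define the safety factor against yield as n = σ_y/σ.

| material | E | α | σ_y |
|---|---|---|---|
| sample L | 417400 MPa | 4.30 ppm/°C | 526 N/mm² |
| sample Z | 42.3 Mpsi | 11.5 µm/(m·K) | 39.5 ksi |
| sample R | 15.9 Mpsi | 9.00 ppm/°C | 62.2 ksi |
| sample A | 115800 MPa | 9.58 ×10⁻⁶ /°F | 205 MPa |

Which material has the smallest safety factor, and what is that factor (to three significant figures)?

sample Z, n = 0.712

Converting E to GPa, α to ×10⁻⁶/K, σ_y to MPa, then σ and n for each:
  sample L: E = 417.4, α = 4.30, σ_y = 526.0 → σ = 205 MPa, n = 2.57
  sample Z: E = 291.6, α = 11.5, σ_y = 272.3 → σ = 382 MPa, n = 0.712
  sample R: E = 109.6, α = 9.00, σ_y = 428.9 → σ = 112 MPa, n = 3.81
  sample A: E = 115.8, α = 17.2, σ_y = 205.0 → σ = 228 MPa, n = 0.901
Sample Z has the lowest safety factor, n = 0.712.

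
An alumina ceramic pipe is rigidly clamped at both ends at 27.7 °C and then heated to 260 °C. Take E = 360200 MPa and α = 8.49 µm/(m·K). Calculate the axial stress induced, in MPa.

710 MPa

E = 360200 MPa = 360.2 GPa.
ΔT = 232.3 K. Constrained thermal stress σ = E·α·ΔT = 360.2×10³ MPa × 8.49×10⁻⁶ × 232.3 = 710 MPa (compressive).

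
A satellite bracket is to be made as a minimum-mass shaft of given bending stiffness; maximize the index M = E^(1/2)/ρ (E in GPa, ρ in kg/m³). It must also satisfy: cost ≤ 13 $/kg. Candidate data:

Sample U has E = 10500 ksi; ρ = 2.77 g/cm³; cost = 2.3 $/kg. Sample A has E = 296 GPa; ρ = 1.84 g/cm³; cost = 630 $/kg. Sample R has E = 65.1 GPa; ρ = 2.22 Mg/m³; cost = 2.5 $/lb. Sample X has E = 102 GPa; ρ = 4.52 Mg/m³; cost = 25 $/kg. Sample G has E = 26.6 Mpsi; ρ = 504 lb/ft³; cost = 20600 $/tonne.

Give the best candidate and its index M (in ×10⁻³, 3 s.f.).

sample R, M = 3.63×10⁻³

Screen on constraints: cost ≤ 13 $/kg. Survivors: sample U, sample R.
In SI units:
  sample U: E = 72.39 GPa, ρ = 2770 kg/m³
  sample R: E = 65.10 GPa, ρ = 2220 kg/m³
  sample R: M = 3.63×10⁻³
  sample U: M = 3.07×10⁻³
The maximum is for sample R.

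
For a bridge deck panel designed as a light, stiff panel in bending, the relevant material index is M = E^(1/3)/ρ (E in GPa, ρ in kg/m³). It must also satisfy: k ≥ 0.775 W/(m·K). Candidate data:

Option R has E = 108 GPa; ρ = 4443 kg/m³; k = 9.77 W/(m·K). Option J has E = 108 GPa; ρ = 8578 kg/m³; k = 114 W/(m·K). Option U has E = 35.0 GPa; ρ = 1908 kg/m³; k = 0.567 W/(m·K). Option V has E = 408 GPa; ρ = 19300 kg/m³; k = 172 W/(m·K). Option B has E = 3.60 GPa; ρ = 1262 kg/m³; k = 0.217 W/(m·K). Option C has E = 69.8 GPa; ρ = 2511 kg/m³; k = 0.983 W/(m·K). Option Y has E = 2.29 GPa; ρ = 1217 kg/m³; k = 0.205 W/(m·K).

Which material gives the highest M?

option C

Screen on constraints: k ≥ 0.775 W/(m·K). Survivors: option R, option J, option V, option C.
Computing M directly (units already consistent):
  option C: M = 1.64×10⁻³
  option R: M = 1.07×10⁻³
  option J: M = 0.555×10⁻³
  option V: M = 0.384×10⁻³
Option C ranks first.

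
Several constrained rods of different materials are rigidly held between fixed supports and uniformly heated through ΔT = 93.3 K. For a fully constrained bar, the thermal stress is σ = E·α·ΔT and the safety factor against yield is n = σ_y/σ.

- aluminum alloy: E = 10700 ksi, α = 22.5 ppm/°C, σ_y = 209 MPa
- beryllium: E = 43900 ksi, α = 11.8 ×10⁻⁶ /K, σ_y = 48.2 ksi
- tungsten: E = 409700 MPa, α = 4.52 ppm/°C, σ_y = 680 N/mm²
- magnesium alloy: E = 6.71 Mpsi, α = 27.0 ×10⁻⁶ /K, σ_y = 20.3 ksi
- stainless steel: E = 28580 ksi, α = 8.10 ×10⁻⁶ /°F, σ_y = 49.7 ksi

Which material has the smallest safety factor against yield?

beryllium

With everything in SI (GPa, ×10⁻⁶/K, MPa):
  aluminum alloy: E = 73.77, α = 22.5, σ_y = 209.0 → σ = 155 MPa, n = 1.35
  beryllium: E = 302.7, α = 11.8, σ_y = 332.3 → σ = 333 MPa, n = 0.997
  tungsten: E = 409.7, α = 4.52, σ_y = 680.0 → σ = 173 MPa, n = 3.94
  magnesium alloy: E = 46.26, α = 27.0, σ_y = 140.0 → σ = 117 MPa, n = 1.20
  stainless steel: E = 197.1, α = 14.6, σ_y = 342.7 → σ = 268 MPa, n = 1.28
Beryllium has the lowest safety factor, n = 0.997.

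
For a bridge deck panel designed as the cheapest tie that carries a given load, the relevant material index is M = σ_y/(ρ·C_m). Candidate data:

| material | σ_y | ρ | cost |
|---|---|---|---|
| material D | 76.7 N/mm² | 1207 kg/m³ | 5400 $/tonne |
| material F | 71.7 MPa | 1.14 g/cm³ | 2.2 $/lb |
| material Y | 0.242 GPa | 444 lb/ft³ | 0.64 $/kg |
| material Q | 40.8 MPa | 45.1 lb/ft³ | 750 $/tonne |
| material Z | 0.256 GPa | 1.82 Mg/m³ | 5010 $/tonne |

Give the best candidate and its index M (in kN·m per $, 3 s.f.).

material Q, M = 75.3 kN·m per $

In SI units:
  material D: σ_y = 76.70 MPa, ρ = 1207 kg/m³, cost = 5.400 $/kg
  material F: σ_y = 71.70 MPa, ρ = 1140 kg/m³, cost = 4.850 $/kg
  material Y: σ_y = 242.0 MPa, ρ = 7112 kg/m³, cost = 0.6400 $/kg
  material Q: σ_y = 40.80 MPa, ρ = 722.4 kg/m³, cost = 0.7500 $/kg
  material Z: σ_y = 256.0 MPa, ρ = 1820 kg/m³, cost = 5.010 $/kg
  material Q: M = 75.3 kN·m per $
  material Y: M = 53.2 kN·m per $
  material Z: M = 28.1 kN·m per $
  material F: M = 13.0 kN·m per $
  material D: M = 11.8 kN·m per $
Material Q has the largest M.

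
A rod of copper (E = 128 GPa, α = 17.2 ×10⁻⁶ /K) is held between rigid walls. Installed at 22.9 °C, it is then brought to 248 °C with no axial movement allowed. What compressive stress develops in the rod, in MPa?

496 MPa

ΔT = 225.1 K. Constrained thermal stress σ = E·α·ΔT = 128.0×10³ MPa × 17.2×10⁻⁶ × 225.1 = 496 MPa (compressive).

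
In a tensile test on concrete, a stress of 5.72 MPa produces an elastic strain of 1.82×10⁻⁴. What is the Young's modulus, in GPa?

E = σ/ε = 5.72 MPa / 1.82×10⁻⁴ = 31430 MPa = 31.4 GPa.

31.4 GPa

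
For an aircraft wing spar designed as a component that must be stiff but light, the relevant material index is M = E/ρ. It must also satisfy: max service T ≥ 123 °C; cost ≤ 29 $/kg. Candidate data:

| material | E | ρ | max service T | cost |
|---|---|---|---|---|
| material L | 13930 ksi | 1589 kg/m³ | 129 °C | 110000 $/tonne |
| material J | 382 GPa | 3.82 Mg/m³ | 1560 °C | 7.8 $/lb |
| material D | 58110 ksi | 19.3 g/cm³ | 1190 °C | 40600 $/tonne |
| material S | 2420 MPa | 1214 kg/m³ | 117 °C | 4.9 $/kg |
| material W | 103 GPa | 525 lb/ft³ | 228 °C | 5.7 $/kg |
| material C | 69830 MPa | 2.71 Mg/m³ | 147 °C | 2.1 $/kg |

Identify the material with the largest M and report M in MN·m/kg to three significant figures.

material J, M = 100 MN·m/kg

Screen on constraints: max service T ≥ 123 °C; cost ≤ 29 $/kg. Survivors: material J, material W, material C.
Putting every candidate on a common basis:
  material J: E = 382.0 GPa, ρ = 3820 kg/m³
  material W: E = 103.0 GPa, ρ = 8410 kg/m³
  material C: E = 69.83 GPa, ρ = 2710 kg/m³
  material J: M = 100 MN·m/kg
  material C: M = 25.8 MN·m/kg
  material W: M = 12.2 MN·m/kg
Material J has the largest M.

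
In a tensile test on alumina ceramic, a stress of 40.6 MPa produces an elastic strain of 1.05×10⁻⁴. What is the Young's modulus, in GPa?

387 GPa

E = σ/ε = 40.6 MPa / 1.05×10⁻⁴ = 386700 MPa = 387 GPa.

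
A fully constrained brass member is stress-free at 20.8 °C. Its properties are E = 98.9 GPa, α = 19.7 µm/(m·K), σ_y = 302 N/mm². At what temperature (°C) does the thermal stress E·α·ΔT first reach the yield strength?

176 °C

σ_y = 302 N/mm² = 302.0 MPa.
E·α·ΔT = 302.0 MPa ⇒ ΔT = 302.0 / (98.90×10³ × 19.7×10⁻⁶) = 155.0 K.
T = 20.8 + 155.0 = 175.8 °C.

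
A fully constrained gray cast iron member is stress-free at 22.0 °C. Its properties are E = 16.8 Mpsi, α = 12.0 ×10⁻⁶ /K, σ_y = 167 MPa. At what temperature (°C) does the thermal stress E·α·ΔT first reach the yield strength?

E = 16.8 Mpsi = 115.8 GPa.
E·α·ΔT = 167.0 MPa ⇒ ΔT = 167.0 / (115.8×10³ × 12.0×10⁻⁶) = 120.1 K.
T = 22.0 + 120.1 = 142.1 °C.

142 °C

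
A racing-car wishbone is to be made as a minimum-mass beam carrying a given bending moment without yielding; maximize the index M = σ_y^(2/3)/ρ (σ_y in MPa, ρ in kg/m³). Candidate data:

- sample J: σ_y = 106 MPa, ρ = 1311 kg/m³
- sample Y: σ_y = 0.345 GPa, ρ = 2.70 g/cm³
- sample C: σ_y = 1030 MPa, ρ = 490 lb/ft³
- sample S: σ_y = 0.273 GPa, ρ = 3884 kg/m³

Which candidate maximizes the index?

sample Y

Normalizing units and computing the index:
  sample J: σ_y = 106.0 MPa, ρ = 1311 kg/m³
  sample Y: σ_y = 345.0 MPa, ρ = 2700 kg/m³
  sample C: σ_y = 1030 MPa, ρ = 7849 kg/m³
  sample S: σ_y = 273.0 MPa, ρ = 3884 kg/m³
  sample Y: M = 18.2×10⁻³
  sample J: M = 17.1×10⁻³
  sample C: M = 13.0×10⁻³
  sample S: M = 10.8×10⁻³
Sample Y ranks first.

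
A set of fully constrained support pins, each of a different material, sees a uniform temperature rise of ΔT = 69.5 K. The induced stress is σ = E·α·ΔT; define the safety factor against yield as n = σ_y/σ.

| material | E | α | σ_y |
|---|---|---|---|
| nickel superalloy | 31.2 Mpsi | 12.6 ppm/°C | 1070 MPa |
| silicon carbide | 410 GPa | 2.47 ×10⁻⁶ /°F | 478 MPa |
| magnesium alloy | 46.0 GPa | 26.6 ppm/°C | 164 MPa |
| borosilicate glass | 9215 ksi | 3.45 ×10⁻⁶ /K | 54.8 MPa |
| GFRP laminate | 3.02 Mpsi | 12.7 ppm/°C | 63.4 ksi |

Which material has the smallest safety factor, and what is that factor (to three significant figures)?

magnesium alloy, n = 1.93

Per material, after unit conversion:
  nickel superalloy: E = 215.1, α = 12.6, σ_y = 1070 → σ = 188 MPa, n = 5.68
  silicon carbide: E = 410.0, α = 4.45, σ_y = 478.0 → σ = 127 MPa, n = 3.77
  magnesium alloy: E = 46.00, α = 26.6, σ_y = 164.0 → σ = 85.0 MPa, n = 1.93
  borosilicate glass: E = 63.54, α = 3.45, σ_y = 54.80 → σ = 15.2 MPa, n = 3.60
  GFRP laminate: E = 20.82, α = 12.7, σ_y = 437.1 → σ = 18.4 MPa, n = 23.8
Magnesium alloy has the lowest safety factor, n = 1.93.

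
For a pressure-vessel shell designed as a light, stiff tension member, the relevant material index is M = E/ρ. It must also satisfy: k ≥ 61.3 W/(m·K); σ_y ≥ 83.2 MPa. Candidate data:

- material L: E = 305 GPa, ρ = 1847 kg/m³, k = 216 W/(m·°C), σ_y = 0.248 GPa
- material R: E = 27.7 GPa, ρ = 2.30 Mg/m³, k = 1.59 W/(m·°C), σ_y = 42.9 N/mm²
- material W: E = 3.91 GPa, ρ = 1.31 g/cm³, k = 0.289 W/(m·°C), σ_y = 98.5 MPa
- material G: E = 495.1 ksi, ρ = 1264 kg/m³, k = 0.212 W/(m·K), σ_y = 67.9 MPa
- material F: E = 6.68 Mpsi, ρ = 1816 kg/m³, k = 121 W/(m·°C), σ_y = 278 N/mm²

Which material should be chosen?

material L

Screen on constraints: k ≥ 61.3 W/(m·K); σ_y ≥ 83.2 MPa. Survivors: material L, material F.
In SI units:
  material L: E = 305.0 GPa, ρ = 1847 kg/m³
  material F: E = 46.06 GPa, ρ = 1816 kg/m³
  material L: M = 165 MN·m/kg
  material F: M = 25.4 MN·m/kg
Material L has the largest M.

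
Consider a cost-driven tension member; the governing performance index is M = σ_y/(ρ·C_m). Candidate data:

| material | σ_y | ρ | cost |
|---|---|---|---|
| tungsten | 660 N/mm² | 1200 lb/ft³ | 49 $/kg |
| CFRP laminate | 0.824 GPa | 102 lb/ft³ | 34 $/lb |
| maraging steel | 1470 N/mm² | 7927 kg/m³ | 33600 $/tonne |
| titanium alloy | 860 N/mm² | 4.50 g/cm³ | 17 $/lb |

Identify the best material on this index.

CFRP laminate

Normalizing units and computing the index:
  tungsten: σ_y = 660.0 MPa, ρ = 19220 kg/m³, cost = 49.00 $/kg
  CFRP laminate: σ_y = 824.0 MPa, ρ = 1634 kg/m³, cost = 74.96 $/kg
  maraging steel: σ_y = 1470 MPa, ρ = 7927 kg/m³, cost = 33.60 $/kg
  titanium alloy: σ_y = 860.0 MPa, ρ = 4500 kg/m³, cost = 37.48 $/kg
  CFRP laminate: M = 6.73 kN·m per $
  maraging steel: M = 5.52 kN·m per $
  titanium alloy: M = 5.10 kN·m per $
  tungsten: M = 0.701 kN·m per $
Highest index: CFRP laminate.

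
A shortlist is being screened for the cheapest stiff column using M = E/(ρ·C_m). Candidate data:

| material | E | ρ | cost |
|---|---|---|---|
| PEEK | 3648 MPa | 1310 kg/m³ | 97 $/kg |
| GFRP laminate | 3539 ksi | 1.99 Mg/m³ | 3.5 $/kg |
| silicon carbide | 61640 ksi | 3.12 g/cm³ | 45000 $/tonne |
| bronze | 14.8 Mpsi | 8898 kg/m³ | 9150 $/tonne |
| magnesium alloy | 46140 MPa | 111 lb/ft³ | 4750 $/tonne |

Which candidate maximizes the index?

magnesium alloy

Normalizing units and computing the index:
  PEEK: E = 3.648 GPa, ρ = 1310 kg/m³, cost = 97.00 $/kg
  GFRP laminate: E = 24.40 GPa, ρ = 1990 kg/m³, cost = 3.500 $/kg
  silicon carbide: E = 425.0 GPa, ρ = 3120 kg/m³, cost = 45.00 $/kg
  bronze: E = 102.0 GPa, ρ = 8898 kg/m³, cost = 9.150 $/kg
  magnesium alloy: E = 46.14 GPa, ρ = 1778 kg/m³, cost = 4.750 $/kg
  magnesium alloy: M = 5.46 MN·m per $
  GFRP laminate: M = 3.50 MN·m per $
  silicon carbide: M = 3.03 MN·m per $
  bronze: M = 1.25 MN·m per $
  PEEK: M = 0.0287 MN·m per $
Magnesium alloy ranks first.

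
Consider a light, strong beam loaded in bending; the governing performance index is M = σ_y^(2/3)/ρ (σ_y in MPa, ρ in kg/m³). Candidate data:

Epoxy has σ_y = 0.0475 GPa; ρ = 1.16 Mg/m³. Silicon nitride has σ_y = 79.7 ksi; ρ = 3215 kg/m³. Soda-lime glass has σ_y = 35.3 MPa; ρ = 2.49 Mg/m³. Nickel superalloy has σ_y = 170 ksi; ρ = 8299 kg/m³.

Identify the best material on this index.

silicon nitride

After converting to SI:
  epoxy: σ_y = 47.50 MPa, ρ = 1160 kg/m³
  silicon nitride: σ_y = 549.5 MPa, ρ = 3215 kg/m³
  soda-lime glass: σ_y = 35.30 MPa, ρ = 2490 kg/m³
  nickel superalloy: σ_y = 1172 MPa, ρ = 8299 kg/m³
  silicon nitride: M = 20.9×10⁻³
  nickel superalloy: M = 13.4×10⁻³
  epoxy: M = 11.3×10⁻³
  soda-lime glass: M = 4.32×10⁻³
Silicon nitride has the largest M.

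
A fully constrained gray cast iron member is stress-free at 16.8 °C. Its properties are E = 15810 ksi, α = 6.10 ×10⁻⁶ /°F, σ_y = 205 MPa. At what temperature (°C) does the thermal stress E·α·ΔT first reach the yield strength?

188 °C

E = 15810 ksi = 109.0 GPa.
α = 6.10×10⁻⁶/°F × 9/5 = 11.0×10⁻⁶/K.
E·α·ΔT = 205.0 MPa ⇒ ΔT = 205.0 / (109.0×10³ × 11.0×10⁻⁶) = 171.3 K.
T = 16.8 + 171.3 = 188.1 °C.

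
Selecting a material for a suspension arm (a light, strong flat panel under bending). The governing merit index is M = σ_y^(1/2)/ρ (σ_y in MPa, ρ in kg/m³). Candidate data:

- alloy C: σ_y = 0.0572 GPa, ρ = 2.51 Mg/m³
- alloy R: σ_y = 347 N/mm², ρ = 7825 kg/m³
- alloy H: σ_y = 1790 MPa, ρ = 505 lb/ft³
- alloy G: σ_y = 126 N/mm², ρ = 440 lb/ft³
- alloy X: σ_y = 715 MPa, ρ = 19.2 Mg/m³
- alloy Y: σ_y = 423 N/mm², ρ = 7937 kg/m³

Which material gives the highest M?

alloy H

Convert each candidate to consistent units, then evaluate M:
  alloy C: σ_y = 57.20 MPa, ρ = 2510 kg/m³
  alloy R: σ_y = 347.0 MPa, ρ = 7825 kg/m³
  alloy H: σ_y = 1790 MPa, ρ = 8089 kg/m³
  alloy G: σ_y = 126.0 MPa, ρ = 7048 kg/m³
  alloy X: σ_y = 715.0 MPa, ρ = 19200 kg/m³
  alloy Y: σ_y = 423.0 MPa, ρ = 7937 kg/m³
  alloy H: M = 5.23×10⁻³
  alloy C: M = 3.01×10⁻³
  alloy Y: M = 2.59×10⁻³
  alloy R: M = 2.38×10⁻³
  alloy G: M = 1.59×10⁻³
  alloy X: M = 1.39×10⁻³
Alloy H ranks first.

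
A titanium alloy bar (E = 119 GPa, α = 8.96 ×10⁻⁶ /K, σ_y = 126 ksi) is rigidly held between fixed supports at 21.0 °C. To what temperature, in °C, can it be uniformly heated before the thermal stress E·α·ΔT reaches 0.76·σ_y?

640 °C

σ_y = 126 ksi = 868.7 MPa.
E·α·ΔT = 660.2 MPa ⇒ ΔT = 660.2 / (119.0×10³ × 8.96×10⁻⁶) = 619.2 K.
T = 21.0 + 619.2 = 640.2 °C.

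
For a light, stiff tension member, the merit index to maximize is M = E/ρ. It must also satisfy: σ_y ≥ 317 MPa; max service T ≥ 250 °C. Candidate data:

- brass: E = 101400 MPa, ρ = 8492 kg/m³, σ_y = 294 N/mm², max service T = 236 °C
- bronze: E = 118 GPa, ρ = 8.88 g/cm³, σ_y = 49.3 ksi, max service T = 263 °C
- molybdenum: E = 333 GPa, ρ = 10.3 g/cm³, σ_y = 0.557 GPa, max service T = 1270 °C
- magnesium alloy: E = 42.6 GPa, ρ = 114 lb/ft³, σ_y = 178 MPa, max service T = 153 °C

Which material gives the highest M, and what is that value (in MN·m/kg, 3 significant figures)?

molybdenum, M = 32.3 MN·m/kg

Screen on constraints: σ_y ≥ 317 MPa; max service T ≥ 250 °C. Survivors: bronze, molybdenum.
Putting every candidate on a common basis:
  bronze: E = 118.0 GPa, ρ = 8880 kg/m³
  molybdenum: E = 333.0 GPa, ρ = 10300 kg/m³
  molybdenum: M = 32.3 MN·m/kg
  bronze: M = 13.3 MN·m/kg
Highest index: molybdenum.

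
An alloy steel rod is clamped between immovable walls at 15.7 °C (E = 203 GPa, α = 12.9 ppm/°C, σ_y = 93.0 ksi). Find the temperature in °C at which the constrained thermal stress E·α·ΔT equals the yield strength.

σ_y = 93.0 ksi = 641.2 MPa.
E·α·ΔT = 641.2 MPa ⇒ ΔT = 641.2 / (203.0×10³ × 12.9×10⁻⁶) = 244.9 K.
T = 15.7 + 244.9 = 260.6 °C.

261 °C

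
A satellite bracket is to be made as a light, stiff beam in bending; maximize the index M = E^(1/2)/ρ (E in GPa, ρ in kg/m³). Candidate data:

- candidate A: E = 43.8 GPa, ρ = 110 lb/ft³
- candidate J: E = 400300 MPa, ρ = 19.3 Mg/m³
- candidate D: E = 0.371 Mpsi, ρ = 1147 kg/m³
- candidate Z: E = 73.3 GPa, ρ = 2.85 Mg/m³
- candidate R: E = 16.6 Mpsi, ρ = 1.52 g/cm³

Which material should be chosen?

candidate R

In SI units:
  candidate A: E = 43.80 GPa, ρ = 1762 kg/m³
  candidate J: E = 400.3 GPa, ρ = 19300 kg/m³
  candidate D: E = 2.558 GPa, ρ = 1147 kg/m³
  candidate Z: E = 73.30 GPa, ρ = 2850 kg/m³
  candidate R: E = 114.5 GPa, ρ = 1520 kg/m³
  candidate R: M = 7.04×10⁻³
  candidate A: M = 3.76×10⁻³
  candidate Z: M = 3.00×10⁻³
  candidate D: M = 1.39×10⁻³
  candidate J: M = 1.04×10⁻³
Candidate R has the largest M.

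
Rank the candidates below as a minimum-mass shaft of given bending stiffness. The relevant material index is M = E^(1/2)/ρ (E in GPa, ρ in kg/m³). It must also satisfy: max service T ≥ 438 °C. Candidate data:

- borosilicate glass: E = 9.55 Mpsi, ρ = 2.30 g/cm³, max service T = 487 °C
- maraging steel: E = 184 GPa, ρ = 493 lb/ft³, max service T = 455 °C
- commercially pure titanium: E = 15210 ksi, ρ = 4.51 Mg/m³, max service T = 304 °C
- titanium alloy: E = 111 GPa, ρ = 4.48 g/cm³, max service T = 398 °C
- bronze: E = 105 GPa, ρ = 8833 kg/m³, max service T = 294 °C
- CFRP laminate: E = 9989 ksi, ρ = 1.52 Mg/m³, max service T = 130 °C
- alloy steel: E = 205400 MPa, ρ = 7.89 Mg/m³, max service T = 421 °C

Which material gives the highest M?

Screen on constraints: max service T ≥ 438 °C. Survivors: borosilicate glass, maraging steel.
Normalizing units and computing the index:
  borosilicate glass: E = 65.84 GPa, ρ = 2300 kg/m³
  maraging steel: E = 184.0 GPa, ρ = 7897 kg/m³
  borosilicate glass: M = 3.53×10⁻³
  maraging steel: M = 1.72×10⁻³
The maximum is for borosilicate glass.

borosilicate glass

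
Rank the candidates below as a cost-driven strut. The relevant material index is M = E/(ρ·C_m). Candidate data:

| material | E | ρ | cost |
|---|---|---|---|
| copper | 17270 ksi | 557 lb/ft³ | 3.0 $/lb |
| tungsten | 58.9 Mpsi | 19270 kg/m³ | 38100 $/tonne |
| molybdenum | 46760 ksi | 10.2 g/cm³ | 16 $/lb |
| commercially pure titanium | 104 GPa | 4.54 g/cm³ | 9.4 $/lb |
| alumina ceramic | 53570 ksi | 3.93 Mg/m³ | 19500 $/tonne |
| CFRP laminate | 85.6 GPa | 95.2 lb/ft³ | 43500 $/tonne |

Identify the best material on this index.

alumina ceramic

Putting every candidate on a common basis:
  copper: E = 119.1 GPa, ρ = 8922 kg/m³, cost = 6.614 $/kg
  tungsten: E = 406.1 GPa, ρ = 19270 kg/m³, cost = 38.10 $/kg
  molybdenum: E = 322.4 GPa, ρ = 10200 kg/m³, cost = 35.27 $/kg
  commercially pure titanium: E = 104.0 GPa, ρ = 4540 kg/m³, cost = 20.72 $/kg
  alumina ceramic: E = 369.4 GPa, ρ = 3930 kg/m³, cost = 19.50 $/kg
  CFRP laminate: E = 85.60 GPa, ρ = 1525 kg/m³, cost = 43.50 $/kg
  alumina ceramic: M = 4.82 MN·m per $
  copper: M = 2.02 MN·m per $
  CFRP laminate: M = 1.29 MN·m per $
  commercially pure titanium: M = 1.11 MN·m per $
  molybdenum: M = 0.896 MN·m per $
  tungsten: M = 0.553 MN·m per $
The maximum is for alumina ceramic.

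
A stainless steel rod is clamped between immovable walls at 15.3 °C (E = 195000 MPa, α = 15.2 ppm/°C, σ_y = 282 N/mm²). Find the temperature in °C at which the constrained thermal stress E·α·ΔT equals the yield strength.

E = 195000 MPa = 195.0 GPa.
σ_y = 282 N/mm² = 282.0 MPa.
E·α·ΔT = 282.0 MPa ⇒ ΔT = 282.0 / (195.0×10³ × 15.2×10⁻⁶) = 95.14 K.
T = 15.3 + 95.14 = 110.4 °C.

110 °C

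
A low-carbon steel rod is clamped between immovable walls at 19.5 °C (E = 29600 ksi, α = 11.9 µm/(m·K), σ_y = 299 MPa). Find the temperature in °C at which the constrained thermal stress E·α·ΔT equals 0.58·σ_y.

90.9 °C

E = 29600 ksi = 204.1 GPa.
E·α·ΔT = 173.4 MPa ⇒ ΔT = 173.4 / (204.1×10³ × 11.9×10⁻⁶) = 71.41 K.
T = 19.5 + 71.41 = 90.91 °C.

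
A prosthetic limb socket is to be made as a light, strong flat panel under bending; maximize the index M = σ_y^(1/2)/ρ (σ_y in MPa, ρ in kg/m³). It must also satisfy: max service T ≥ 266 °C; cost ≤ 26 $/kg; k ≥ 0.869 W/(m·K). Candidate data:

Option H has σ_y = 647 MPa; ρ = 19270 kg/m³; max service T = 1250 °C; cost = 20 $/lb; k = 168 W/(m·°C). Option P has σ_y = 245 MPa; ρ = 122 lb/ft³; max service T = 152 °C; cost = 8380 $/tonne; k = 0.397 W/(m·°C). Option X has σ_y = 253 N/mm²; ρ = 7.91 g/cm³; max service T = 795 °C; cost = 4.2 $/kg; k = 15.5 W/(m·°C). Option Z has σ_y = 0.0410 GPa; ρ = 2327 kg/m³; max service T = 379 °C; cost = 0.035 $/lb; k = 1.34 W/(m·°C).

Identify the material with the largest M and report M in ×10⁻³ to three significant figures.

option Z, M = 2.75×10⁻³

Screen on constraints: max service T ≥ 266 °C; cost ≤ 26 $/kg; k ≥ 0.869 W/(m·K). Survivors: option X, option Z.
Convert each candidate to consistent units, then evaluate M:
  option X: σ_y = 253.0 MPa, ρ = 7910 kg/m³
  option Z: σ_y = 41.00 MPa, ρ = 2327 kg/m³
  option Z: M = 2.75×10⁻³
  option X: M = 2.01×10⁻³
Option Z has the largest M.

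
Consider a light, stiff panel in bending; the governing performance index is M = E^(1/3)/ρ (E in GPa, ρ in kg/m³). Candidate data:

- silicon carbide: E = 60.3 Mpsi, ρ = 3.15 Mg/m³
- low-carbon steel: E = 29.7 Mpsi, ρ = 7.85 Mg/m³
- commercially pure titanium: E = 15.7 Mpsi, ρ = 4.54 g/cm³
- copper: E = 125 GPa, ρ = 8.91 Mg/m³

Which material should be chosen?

In SI units:
  silicon carbide: E = 415.8 GPa, ρ = 3150 kg/m³
  low-carbon steel: E = 204.8 GPa, ρ = 7850 kg/m³
  commercially pure titanium: E = 108.2 GPa, ρ = 4540 kg/m³
  copper: E = 125.0 GPa, ρ = 8910 kg/m³
  silicon carbide: M = 2.37×10⁻³
  commercially pure titanium: M = 1.05×10⁻³
  low-carbon steel: M = 0.751×10⁻³
  copper: M = 0.561×10⁻³
Highest index: silicon carbide.

silicon carbide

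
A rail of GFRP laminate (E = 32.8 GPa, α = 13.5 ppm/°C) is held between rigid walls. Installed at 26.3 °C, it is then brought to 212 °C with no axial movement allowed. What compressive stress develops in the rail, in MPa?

82.2 MPa

ΔT = 185.7 K. Constrained thermal stress σ = E·α·ΔT = 32.80×10³ MPa × 13.5×10⁻⁶ × 185.7 = 82.2 MPa (compressive).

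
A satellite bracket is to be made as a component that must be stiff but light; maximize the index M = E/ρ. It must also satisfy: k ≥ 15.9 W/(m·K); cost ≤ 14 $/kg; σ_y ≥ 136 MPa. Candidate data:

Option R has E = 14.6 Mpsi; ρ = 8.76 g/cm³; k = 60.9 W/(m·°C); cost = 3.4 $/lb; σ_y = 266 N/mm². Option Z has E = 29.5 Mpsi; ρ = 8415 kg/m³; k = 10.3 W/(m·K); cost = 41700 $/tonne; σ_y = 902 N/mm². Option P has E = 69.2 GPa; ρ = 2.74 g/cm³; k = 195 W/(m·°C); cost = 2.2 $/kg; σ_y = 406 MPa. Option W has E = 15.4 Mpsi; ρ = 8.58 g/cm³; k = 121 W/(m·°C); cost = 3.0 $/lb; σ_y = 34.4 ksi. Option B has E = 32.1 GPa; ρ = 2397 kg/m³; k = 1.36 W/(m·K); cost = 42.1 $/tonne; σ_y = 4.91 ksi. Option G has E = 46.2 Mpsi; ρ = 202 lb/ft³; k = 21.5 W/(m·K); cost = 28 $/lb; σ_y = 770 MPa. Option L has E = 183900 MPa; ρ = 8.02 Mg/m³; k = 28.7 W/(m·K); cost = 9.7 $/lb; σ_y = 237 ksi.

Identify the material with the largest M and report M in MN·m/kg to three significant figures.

option P, M = 25.3 MN·m/kg

Screen on constraints: k ≥ 15.9 W/(m·K); cost ≤ 14 $/kg; σ_y ≥ 136 MPa. Survivors: option R, option P, option W.
Putting every candidate on a common basis:
  option R: E = 100.7 GPa, ρ = 8760 kg/m³
  option P: E = 69.20 GPa, ρ = 2740 kg/m³
  option W: E = 106.2 GPa, ρ = 8580 kg/m³
  option P: M = 25.3 MN·m/kg
  option W: M = 12.4 MN·m/kg
  option R: M = 11.5 MN·m/kg
Option P has the largest M.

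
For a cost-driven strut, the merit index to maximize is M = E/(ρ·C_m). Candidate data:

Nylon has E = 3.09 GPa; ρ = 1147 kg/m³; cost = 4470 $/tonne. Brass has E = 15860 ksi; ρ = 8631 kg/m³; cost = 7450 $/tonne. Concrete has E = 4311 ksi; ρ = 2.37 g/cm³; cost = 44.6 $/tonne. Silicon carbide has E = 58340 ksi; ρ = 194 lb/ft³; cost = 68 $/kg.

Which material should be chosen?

concrete

Putting every candidate on a common basis:
  nylon: E = 3.090 GPa, ρ = 1147 kg/m³, cost = 4.470 $/kg
  brass: E = 109.4 GPa, ρ = 8631 kg/m³, cost = 7.450 $/kg
  concrete: E = 29.72 GPa, ρ = 2370 kg/m³, cost = 0.04460 $/kg
  silicon carbide: E = 402.2 GPa, ρ = 3108 kg/m³, cost = 68.00 $/kg
  concrete: M = 281 MN·m per $
  silicon carbide: M = 1.90 MN·m per $
  brass: M = 1.70 MN·m per $
  nylon: M = 0.603 MN·m per $
The maximum is for concrete.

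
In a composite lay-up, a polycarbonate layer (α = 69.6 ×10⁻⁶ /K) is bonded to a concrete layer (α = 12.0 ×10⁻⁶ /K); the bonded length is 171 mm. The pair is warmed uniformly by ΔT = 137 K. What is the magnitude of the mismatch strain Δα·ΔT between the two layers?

Δα = |69.6 − 12.0|×10⁻⁶/K = 57.6×10⁻⁶/K.
Mismatch strain = Δα·ΔT = 57.6×10⁻⁶ × 137.0 = 7.89×10⁻³.

7.89×10⁻³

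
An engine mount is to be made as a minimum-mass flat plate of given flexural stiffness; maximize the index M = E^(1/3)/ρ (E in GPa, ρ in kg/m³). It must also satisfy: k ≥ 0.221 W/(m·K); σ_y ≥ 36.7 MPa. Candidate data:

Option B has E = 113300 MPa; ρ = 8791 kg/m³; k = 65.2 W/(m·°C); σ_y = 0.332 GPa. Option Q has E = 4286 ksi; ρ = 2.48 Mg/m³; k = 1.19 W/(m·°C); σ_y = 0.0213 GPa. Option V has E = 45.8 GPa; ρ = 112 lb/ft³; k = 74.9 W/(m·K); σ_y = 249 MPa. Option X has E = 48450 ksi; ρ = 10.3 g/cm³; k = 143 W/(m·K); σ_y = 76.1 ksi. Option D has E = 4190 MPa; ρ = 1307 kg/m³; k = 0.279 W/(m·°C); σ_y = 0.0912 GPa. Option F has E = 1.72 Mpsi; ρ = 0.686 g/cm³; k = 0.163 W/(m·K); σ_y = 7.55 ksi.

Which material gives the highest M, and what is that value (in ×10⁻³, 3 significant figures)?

option V, M = 1.99×10⁻³

Screen on constraints: k ≥ 0.221 W/(m·K); σ_y ≥ 36.7 MPa. Survivors: option B, option V, option X, option D.
After converting to SI:
  option B: E = 113.3 GPa, ρ = 8791 kg/m³
  option V: E = 45.80 GPa, ρ = 1794 kg/m³
  option X: E = 334.1 GPa, ρ = 10300 kg/m³
  option D: E = 4.190 GPa, ρ = 1307 kg/m³
  option V: M = 1.99×10⁻³
  option D: M = 1.23×10⁻³
  option X: M = 0.674×10⁻³
  option B: M = 0.550×10⁻³
Option V ranks first.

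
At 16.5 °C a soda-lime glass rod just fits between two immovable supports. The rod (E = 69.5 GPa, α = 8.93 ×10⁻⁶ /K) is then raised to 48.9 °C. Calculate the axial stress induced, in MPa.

ΔT = 32.40 K. Constrained thermal stress σ = E·α·ΔT = 69.50×10³ MPa × 8.93×10⁻⁶ × 32.40 = 20.1 MPa (compressive).

20.1 MPa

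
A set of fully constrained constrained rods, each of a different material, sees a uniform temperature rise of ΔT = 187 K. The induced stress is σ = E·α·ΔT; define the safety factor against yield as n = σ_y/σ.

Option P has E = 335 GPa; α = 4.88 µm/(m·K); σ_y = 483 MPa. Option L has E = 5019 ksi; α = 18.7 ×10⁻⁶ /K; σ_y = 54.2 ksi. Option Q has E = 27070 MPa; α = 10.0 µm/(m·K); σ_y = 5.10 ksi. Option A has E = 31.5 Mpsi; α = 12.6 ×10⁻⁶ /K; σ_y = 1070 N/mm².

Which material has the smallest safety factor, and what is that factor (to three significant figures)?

In consistent units (E in GPa, α in ×10⁻⁶/K, σ_y in MPa):
  option P: E = 335.0, α = 4.88, σ_y = 483.0 → σ = 306 MPa, n = 1.58
  option L: E = 34.60, α = 18.7, σ_y = 373.7 → σ = 121 MPa, n = 3.09
  option Q: E = 27.07, α = 10.0, σ_y = 35.16 → σ = 50.6 MPa, n = 0.695
  option A: E = 217.2, α = 12.6, σ_y = 1070 → σ = 512 MPa, n = 2.09
Smallest n: option Q with n = 0.695.

option Q, n = 0.695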